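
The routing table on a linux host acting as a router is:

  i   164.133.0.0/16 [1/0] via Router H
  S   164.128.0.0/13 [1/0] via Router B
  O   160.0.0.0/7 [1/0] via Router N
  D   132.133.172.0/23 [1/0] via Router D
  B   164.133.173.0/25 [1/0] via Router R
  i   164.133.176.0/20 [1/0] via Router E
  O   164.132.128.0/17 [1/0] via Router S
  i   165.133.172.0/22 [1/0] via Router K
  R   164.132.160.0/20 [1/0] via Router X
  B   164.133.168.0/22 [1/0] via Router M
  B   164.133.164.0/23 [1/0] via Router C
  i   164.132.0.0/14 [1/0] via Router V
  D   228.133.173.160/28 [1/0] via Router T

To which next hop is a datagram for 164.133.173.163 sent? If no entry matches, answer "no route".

Routes whose prefix contains 164.133.173.163:
  164.128.0.0/13 (164.128.0.0 - 164.135.255.255) -> Router B
  164.132.0.0/14 (164.132.0.0 - 164.135.255.255) -> Router V
  164.133.0.0/16 (164.133.0.0 - 164.133.255.255) -> Router H
More-specific entries that do NOT match:
  228.133.173.160/28 (228.133.173.160 - 228.133.173.175) does not contain 164.133.173.163
  164.133.173.0/25 (164.133.173.0 - 164.133.173.127) does not contain 164.133.173.163
  132.133.172.0/23 (132.133.172.0 - 132.133.173.255) does not contain 164.133.173.163
  164.133.164.0/23 (164.133.164.0 - 164.133.165.255) does not contain 164.133.173.163
  165.133.172.0/22 (165.133.172.0 - 165.133.175.255) does not contain 164.133.173.163
  164.133.168.0/22 (164.133.168.0 - 164.133.171.255) does not contain 164.133.173.163
  164.133.176.0/20 (164.133.176.0 - 164.133.191.255) does not contain 164.133.173.163
  164.132.160.0/20 (164.132.160.0 - 164.132.175.255) does not contain 164.133.173.163
  164.132.128.0/17 (164.132.128.0 - 164.132.255.255) does not contain 164.133.173.163
Longest matching prefix is /16 -> next hop Router H.

Router H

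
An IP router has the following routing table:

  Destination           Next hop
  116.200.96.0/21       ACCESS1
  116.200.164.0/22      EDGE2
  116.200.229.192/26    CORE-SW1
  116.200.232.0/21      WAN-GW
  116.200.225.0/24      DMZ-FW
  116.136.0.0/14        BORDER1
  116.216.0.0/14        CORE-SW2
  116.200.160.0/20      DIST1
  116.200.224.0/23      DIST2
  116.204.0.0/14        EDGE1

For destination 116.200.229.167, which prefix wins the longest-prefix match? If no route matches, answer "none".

116.200.229.167 is outside every listed prefix and there is no default route.

none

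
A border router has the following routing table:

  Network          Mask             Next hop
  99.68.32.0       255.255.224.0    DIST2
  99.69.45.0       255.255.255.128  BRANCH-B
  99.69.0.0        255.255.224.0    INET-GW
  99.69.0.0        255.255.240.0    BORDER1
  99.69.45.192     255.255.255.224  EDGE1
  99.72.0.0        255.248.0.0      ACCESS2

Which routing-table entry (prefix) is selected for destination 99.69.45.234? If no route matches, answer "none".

none

99.69.45.234 is outside every listed prefix and there is no default route.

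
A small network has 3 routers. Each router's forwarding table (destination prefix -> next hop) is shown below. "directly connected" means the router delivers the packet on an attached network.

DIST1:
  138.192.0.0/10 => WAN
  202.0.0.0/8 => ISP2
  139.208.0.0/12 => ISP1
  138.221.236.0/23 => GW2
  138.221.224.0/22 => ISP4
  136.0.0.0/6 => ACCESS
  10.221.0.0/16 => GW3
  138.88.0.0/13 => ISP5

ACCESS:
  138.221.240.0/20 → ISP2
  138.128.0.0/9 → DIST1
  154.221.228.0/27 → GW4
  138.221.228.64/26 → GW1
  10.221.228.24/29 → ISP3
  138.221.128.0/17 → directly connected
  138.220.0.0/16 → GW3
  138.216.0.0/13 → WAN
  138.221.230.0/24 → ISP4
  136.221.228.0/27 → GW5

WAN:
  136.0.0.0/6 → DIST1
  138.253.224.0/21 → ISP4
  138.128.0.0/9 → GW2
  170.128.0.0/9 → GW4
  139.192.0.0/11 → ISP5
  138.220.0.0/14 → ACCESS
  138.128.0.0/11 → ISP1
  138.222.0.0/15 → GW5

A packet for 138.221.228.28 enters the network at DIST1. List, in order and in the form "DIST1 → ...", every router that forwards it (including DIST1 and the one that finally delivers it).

At DIST1: longest match for 138.221.228.28 is 138.192.0.0/10 -> WAN
At WAN: longest match for 138.221.228.28 is 138.220.0.0/14 -> ACCESS
At ACCESS: longest match for 138.221.228.28 is 138.221.128.0/17 -> directly connected

DIST1 → WAN → ACCESS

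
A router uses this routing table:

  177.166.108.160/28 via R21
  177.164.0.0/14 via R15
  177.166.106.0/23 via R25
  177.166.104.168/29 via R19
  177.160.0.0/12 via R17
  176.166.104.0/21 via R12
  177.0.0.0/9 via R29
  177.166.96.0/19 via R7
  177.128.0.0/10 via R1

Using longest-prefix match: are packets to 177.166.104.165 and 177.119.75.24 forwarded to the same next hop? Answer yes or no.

177.166.104.165: longest match 177.166.96.0/19 -> R7
177.119.75.24: longest match 177.0.0.0/9 -> R29

no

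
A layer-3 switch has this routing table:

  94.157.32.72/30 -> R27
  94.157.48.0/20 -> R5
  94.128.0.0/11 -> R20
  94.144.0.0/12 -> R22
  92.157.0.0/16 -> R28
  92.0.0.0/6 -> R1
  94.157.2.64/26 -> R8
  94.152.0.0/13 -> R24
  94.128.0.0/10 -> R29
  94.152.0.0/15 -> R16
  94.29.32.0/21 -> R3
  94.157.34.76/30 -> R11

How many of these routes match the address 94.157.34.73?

5

Prefixes containing 94.157.34.73:
  92.0.0.0/6 (92.0.0.0 - 95.255.255.255)
  94.128.0.0/10 (94.128.0.0 - 94.191.255.255)
  94.128.0.0/11 (94.128.0.0 - 94.159.255.255)
  94.144.0.0/12 (94.144.0.0 - 94.159.255.255)
  94.152.0.0/13 (94.152.0.0 - 94.159.255.255)
Total matching entries: 5.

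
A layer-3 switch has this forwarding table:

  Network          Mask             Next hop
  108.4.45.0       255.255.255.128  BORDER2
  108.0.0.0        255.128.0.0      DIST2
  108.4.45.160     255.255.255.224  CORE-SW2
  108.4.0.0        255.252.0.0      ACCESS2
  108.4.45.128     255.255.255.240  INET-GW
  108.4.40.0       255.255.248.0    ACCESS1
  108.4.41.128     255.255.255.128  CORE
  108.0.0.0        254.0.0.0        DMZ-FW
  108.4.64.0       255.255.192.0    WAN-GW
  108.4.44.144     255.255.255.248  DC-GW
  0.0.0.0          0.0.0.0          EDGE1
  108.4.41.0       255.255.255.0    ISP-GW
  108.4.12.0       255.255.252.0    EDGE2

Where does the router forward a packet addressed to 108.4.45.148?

Routes whose prefix contains 108.4.45.148:
  0.0.0.0/0 (default, matches everything) -> EDGE1
  108.0.0.0/7 (108.0.0.0 - 109.255.255.255) -> DMZ-FW
  108.0.0.0/9 (108.0.0.0 - 108.127.255.255) -> DIST2
  108.4.0.0/14 (108.4.0.0 - 108.7.255.255) -> ACCESS2
  108.4.40.0/21 (108.4.40.0 - 108.4.47.255) -> ACCESS1
More-specific entries that do NOT match:
  108.4.44.144/29 (108.4.44.144 - 108.4.44.151) does not contain 108.4.45.148
  108.4.45.128/28 (108.4.45.128 - 108.4.45.143) does not contain 108.4.45.148
  108.4.45.160/27 (108.4.45.160 - 108.4.45.191) does not contain 108.4.45.148
  108.4.45.0/25 (108.4.45.0 - 108.4.45.127) does not contain 108.4.45.148
  108.4.41.128/25 (108.4.41.128 - 108.4.41.255) does not contain 108.4.45.148
  108.4.41.0/24 (108.4.41.0 - 108.4.41.255) does not contain 108.4.45.148
  108.4.12.0/22 (108.4.12.0 - 108.4.15.255) does not contain 108.4.45.148
Longest matching prefix is /21 -> next hop ACCESS1.

ACCESS1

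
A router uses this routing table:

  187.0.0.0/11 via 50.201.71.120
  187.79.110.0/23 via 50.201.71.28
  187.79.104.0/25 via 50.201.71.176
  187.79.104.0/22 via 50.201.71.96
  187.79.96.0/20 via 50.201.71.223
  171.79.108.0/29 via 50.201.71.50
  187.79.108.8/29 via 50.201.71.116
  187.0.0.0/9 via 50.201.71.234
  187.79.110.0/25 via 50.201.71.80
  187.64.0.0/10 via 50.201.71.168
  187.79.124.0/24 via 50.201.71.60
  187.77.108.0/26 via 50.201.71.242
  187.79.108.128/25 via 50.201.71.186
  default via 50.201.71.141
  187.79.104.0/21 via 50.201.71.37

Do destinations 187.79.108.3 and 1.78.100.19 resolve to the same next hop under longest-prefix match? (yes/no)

no

187.79.108.3: longest match 187.79.104.0/21 -> 50.201.71.37
1.78.100.19: longest match 0.0.0.0/0 -> 50.201.71.141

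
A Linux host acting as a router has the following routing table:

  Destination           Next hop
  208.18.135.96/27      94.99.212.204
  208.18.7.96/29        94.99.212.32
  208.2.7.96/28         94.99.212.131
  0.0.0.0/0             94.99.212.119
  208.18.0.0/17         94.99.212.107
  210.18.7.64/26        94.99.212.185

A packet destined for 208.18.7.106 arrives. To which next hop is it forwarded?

Routes whose prefix contains 208.18.7.106:
  0.0.0.0/0 (default, matches everything) -> 94.99.212.119
  208.18.0.0/17 (208.18.0.0 - 208.18.127.255) -> 94.99.212.107
More-specific entries that do NOT match:
  208.18.7.96/29 (208.18.7.96 - 208.18.7.103) does not contain 208.18.7.106
  208.2.7.96/28 (208.2.7.96 - 208.2.7.111) does not contain 208.18.7.106
  208.18.135.96/27 (208.18.135.96 - 208.18.135.127) does not contain 208.18.7.106
  210.18.7.64/26 (210.18.7.64 - 210.18.7.127) does not contain 208.18.7.106
Longest matching prefix is /17 -> next hop 94.99.212.107.

94.99.212.107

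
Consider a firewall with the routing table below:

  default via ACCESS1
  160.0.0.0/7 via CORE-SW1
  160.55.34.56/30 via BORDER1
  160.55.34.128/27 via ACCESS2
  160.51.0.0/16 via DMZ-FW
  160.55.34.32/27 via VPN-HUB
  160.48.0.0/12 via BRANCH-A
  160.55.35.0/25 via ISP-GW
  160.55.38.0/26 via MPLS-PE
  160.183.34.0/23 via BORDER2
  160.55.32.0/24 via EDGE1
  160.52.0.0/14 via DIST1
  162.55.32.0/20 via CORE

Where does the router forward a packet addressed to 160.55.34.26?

Routes whose prefix contains 160.55.34.26:
  0.0.0.0/0 (default, matches everything) -> ACCESS1
  160.0.0.0/7 (160.0.0.0 - 161.255.255.255) -> CORE-SW1
  160.48.0.0/12 (160.48.0.0 - 160.63.255.255) -> BRANCH-A
  160.52.0.0/14 (160.52.0.0 - 160.55.255.255) -> DIST1
More-specific entries that do NOT match:
  160.55.34.56/30 (160.55.34.56 - 160.55.34.59) does not contain 160.55.34.26
  160.55.34.128/27 (160.55.34.128 - 160.55.34.159) does not contain 160.55.34.26
  160.55.34.32/27 (160.55.34.32 - 160.55.34.63) does not contain 160.55.34.26
  160.55.38.0/26 (160.55.38.0 - 160.55.38.63) does not contain 160.55.34.26
  160.55.35.0/25 (160.55.35.0 - 160.55.35.127) does not contain 160.55.34.26
  160.55.32.0/24 (160.55.32.0 - 160.55.32.255) does not contain 160.55.34.26
  160.183.34.0/23 (160.183.34.0 - 160.183.35.255) does not contain 160.55.34.26
  162.55.32.0/20 (162.55.32.0 - 162.55.47.255) does not contain 160.55.34.26
  160.51.0.0/16 (160.51.0.0 - 160.51.255.255) does not contain 160.55.34.26
Longest matching prefix is /14 -> next hop DIST1.

DIST1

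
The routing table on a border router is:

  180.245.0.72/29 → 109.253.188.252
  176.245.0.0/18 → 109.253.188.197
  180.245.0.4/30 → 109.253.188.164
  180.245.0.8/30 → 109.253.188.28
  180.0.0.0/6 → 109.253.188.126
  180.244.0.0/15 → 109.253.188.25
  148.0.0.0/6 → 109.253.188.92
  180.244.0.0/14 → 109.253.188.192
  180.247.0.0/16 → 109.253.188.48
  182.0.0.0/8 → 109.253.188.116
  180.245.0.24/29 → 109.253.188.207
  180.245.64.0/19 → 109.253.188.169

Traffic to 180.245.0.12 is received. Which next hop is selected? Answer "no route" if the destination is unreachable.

Routes whose prefix contains 180.245.0.12:
  180.0.0.0/6 (180.0.0.0 - 183.255.255.255) -> 109.253.188.126
  180.244.0.0/14 (180.244.0.0 - 180.247.255.255) -> 109.253.188.192
  180.244.0.0/15 (180.244.0.0 - 180.245.255.255) -> 109.253.188.25
More-specific entries that do NOT match:
  180.245.0.4/30 (180.245.0.4 - 180.245.0.7) does not contain 180.245.0.12
  180.245.0.8/30 (180.245.0.8 - 180.245.0.11) does not contain 180.245.0.12
  180.245.0.72/29 (180.245.0.72 - 180.245.0.79) does not contain 180.245.0.12
  180.245.0.24/29 (180.245.0.24 - 180.245.0.31) does not contain 180.245.0.12
  180.245.64.0/19 (180.245.64.0 - 180.245.95.255) does not contain 180.245.0.12
  176.245.0.0/18 (176.245.0.0 - 176.245.63.255) does not contain 180.245.0.12
  180.247.0.0/16 (180.247.0.0 - 180.247.255.255) does not contain 180.245.0.12
Longest matching prefix is /15 -> next hop 109.253.188.25.

109.253.188.25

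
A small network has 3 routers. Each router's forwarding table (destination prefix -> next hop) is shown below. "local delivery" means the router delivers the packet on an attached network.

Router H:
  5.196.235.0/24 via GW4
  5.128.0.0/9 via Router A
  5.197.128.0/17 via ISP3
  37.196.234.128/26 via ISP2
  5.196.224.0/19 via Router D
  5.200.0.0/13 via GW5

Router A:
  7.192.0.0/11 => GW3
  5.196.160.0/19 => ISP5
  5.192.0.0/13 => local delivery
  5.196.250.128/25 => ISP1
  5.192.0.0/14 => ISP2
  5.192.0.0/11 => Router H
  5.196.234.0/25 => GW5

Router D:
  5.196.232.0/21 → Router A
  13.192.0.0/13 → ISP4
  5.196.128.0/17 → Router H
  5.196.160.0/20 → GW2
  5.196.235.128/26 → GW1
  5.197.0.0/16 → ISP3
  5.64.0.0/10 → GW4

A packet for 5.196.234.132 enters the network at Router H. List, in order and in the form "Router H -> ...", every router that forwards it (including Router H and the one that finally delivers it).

Router H -> Router D -> Router A

At Router H: longest match for 5.196.234.132 is 5.196.224.0/19 -> Router D
At Router D: longest match for 5.196.234.132 is 5.196.232.0/21 -> Router A
At Router A: longest match for 5.196.234.132 is 5.192.0.0/13 -> local delivery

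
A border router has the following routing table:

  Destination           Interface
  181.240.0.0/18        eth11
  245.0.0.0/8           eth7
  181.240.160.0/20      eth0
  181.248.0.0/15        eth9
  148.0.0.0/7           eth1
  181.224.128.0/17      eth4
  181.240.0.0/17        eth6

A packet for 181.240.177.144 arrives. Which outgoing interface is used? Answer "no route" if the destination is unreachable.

no route

No entry's prefix contains 181.240.177.144; there is no default route.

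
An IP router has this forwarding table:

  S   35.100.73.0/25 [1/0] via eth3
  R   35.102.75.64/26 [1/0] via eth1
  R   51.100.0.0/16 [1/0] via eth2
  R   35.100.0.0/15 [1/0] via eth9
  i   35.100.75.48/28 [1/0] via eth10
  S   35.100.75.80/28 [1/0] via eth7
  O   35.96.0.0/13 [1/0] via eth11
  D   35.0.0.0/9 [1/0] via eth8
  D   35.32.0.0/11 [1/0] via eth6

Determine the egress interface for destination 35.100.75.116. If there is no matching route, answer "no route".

Routes whose prefix contains 35.100.75.116:
  35.0.0.0/9 (35.0.0.0 - 35.127.255.255) -> eth8
  35.96.0.0/13 (35.96.0.0 - 35.103.255.255) -> eth11
  35.100.0.0/15 (35.100.0.0 - 35.101.255.255) -> eth9
More-specific entries that do NOT match:
  35.100.75.48/28 (35.100.75.48 - 35.100.75.63) does not contain 35.100.75.116
  35.100.75.80/28 (35.100.75.80 - 35.100.75.95) does not contain 35.100.75.116
  35.102.75.64/26 (35.102.75.64 - 35.102.75.127) does not contain 35.100.75.116
  35.100.73.0/25 (35.100.73.0 - 35.100.73.127) does not contain 35.100.75.116
  51.100.0.0/16 (51.100.0.0 - 51.100.255.255) does not contain 35.100.75.116
Longest matching prefix is /15 -> interface eth9.

eth9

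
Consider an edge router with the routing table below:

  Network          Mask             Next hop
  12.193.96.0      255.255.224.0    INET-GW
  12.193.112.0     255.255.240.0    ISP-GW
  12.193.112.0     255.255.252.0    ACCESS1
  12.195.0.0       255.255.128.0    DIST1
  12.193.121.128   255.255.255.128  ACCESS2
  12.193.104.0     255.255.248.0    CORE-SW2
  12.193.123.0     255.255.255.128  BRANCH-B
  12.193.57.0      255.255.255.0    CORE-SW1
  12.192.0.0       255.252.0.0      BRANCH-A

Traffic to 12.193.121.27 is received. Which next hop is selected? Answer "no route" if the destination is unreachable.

ISP-GW

Routes whose prefix contains 12.193.121.27:
  12.192.0.0/14 (12.192.0.0 - 12.195.255.255) -> BRANCH-A
  12.193.96.0/19 (12.193.96.0 - 12.193.127.255) -> INET-GW
  12.193.112.0/20 (12.193.112.0 - 12.193.127.255) -> ISP-GW
More-specific entries that do NOT match:
  12.193.121.128/25 (12.193.121.128 - 12.193.121.255) does not contain 12.193.121.27
  12.193.123.0/25 (12.193.123.0 - 12.193.123.127) does not contain 12.193.121.27
  12.193.57.0/24 (12.193.57.0 - 12.193.57.255) does not contain 12.193.121.27
  12.193.112.0/22 (12.193.112.0 - 12.193.115.255) does not contain 12.193.121.27
  12.193.104.0/21 (12.193.104.0 - 12.193.111.255) does not contain 12.193.121.27
Longest matching prefix is /20 -> next hop ISP-GW.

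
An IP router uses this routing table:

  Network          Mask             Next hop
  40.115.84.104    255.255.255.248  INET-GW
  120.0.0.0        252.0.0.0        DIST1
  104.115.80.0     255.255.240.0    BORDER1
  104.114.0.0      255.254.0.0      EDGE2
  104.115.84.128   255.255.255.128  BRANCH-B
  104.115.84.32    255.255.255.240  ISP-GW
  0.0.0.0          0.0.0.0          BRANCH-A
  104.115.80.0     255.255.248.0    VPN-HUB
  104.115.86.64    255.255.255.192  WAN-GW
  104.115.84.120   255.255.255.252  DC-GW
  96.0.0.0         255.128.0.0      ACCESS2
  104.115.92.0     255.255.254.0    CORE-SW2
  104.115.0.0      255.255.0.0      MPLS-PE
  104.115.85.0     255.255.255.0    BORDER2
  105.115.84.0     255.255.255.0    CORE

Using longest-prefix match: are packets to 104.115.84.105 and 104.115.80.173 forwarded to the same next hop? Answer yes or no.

yes

104.115.84.105: longest match 104.115.80.0/21 -> VPN-HUB
104.115.80.173: longest match 104.115.80.0/21 -> VPN-HUB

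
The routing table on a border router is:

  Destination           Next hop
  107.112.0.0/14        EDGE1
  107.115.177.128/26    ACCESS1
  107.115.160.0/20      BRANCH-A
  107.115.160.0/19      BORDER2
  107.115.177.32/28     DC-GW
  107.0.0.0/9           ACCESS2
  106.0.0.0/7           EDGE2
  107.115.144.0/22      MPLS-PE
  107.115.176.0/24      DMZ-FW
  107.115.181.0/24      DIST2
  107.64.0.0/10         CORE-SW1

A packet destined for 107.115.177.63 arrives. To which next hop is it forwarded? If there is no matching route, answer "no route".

Routes whose prefix contains 107.115.177.63:
  106.0.0.0/7 (106.0.0.0 - 107.255.255.255) -> EDGE2
  107.0.0.0/9 (107.0.0.0 - 107.127.255.255) -> ACCESS2
  107.64.0.0/10 (107.64.0.0 - 107.127.255.255) -> CORE-SW1
  107.112.0.0/14 (107.112.0.0 - 107.115.255.255) -> EDGE1
  107.115.160.0/19 (107.115.160.0 - 107.115.191.255) -> BORDER2
More-specific entries that do NOT match:
  107.115.177.32/28 (107.115.177.32 - 107.115.177.47) does not contain 107.115.177.63
  107.115.177.128/26 (107.115.177.128 - 107.115.177.191) does not contain 107.115.177.63
  107.115.176.0/24 (107.115.176.0 - 107.115.176.255) does not contain 107.115.177.63
  107.115.181.0/24 (107.115.181.0 - 107.115.181.255) does not contain 107.115.177.63
  107.115.144.0/22 (107.115.144.0 - 107.115.147.255) does not contain 107.115.177.63
  107.115.160.0/20 (107.115.160.0 - 107.115.175.255) does not contain 107.115.177.63
Longest matching prefix is /19 -> next hop BORDER2.

BORDER2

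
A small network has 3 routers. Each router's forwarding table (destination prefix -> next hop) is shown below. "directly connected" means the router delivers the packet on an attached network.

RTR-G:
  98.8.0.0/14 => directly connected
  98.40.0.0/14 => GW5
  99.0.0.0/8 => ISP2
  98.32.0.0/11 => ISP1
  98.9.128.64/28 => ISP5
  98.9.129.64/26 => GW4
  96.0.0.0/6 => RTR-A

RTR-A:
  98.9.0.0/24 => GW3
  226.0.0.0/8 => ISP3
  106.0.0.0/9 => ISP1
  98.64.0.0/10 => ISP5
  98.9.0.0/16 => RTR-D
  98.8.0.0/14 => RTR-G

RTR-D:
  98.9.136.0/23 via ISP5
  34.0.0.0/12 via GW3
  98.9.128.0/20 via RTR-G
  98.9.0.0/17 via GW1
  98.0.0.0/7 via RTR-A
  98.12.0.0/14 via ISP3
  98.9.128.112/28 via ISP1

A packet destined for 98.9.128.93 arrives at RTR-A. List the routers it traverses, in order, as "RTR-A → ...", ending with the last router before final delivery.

At RTR-A: longest match for 98.9.128.93 is 98.9.0.0/16 -> RTR-D
At RTR-D: longest match for 98.9.128.93 is 98.9.128.0/20 -> RTR-G
At RTR-G: longest match for 98.9.128.93 is 98.8.0.0/14 -> directly connected

RTR-A → RTR-D → RTR-G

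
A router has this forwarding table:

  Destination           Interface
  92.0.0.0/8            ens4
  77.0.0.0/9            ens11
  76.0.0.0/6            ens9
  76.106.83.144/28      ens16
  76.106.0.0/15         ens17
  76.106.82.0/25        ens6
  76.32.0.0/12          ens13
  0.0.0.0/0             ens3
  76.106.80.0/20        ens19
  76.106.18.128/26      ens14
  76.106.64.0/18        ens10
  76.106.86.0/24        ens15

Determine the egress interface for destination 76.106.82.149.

ens19

Routes whose prefix contains 76.106.82.149:
  0.0.0.0/0 (default, matches everything) -> ens3
  76.0.0.0/6 (76.0.0.0 - 79.255.255.255) -> ens9
  76.106.0.0/15 (76.106.0.0 - 76.107.255.255) -> ens17
  76.106.64.0/18 (76.106.64.0 - 76.106.127.255) -> ens10
  76.106.80.0/20 (76.106.80.0 - 76.106.95.255) -> ens19
More-specific entries that do NOT match:
  76.106.83.144/28 (76.106.83.144 - 76.106.83.159) does not contain 76.106.82.149
  76.106.18.128/26 (76.106.18.128 - 76.106.18.191) does not contain 76.106.82.149
  76.106.82.0/25 (76.106.82.0 - 76.106.82.127) does not contain 76.106.82.149
  76.106.86.0/24 (76.106.86.0 - 76.106.86.255) does not contain 76.106.82.149
Longest matching prefix is /20 -> interface ens19.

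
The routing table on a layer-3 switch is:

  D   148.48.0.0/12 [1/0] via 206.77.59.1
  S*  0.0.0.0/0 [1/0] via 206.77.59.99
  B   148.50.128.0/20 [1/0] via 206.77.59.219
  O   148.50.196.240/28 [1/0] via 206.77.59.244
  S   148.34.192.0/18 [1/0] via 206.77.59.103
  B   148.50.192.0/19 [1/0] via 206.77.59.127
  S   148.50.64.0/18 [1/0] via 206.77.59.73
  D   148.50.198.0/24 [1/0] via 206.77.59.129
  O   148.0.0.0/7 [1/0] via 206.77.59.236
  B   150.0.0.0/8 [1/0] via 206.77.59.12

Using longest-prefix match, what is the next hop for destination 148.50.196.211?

206.77.59.127

Routes whose prefix contains 148.50.196.211:
  0.0.0.0/0 (default, matches everything) -> 206.77.59.99
  148.0.0.0/7 (148.0.0.0 - 149.255.255.255) -> 206.77.59.236
  148.48.0.0/12 (148.48.0.0 - 148.63.255.255) -> 206.77.59.1
  148.50.192.0/19 (148.50.192.0 - 148.50.223.255) -> 206.77.59.127
More-specific entries that do NOT match:
  148.50.196.240/28 (148.50.196.240 - 148.50.196.255) does not contain 148.50.196.211
  148.50.198.0/24 (148.50.198.0 - 148.50.198.255) does not contain 148.50.196.211
  148.50.128.0/20 (148.50.128.0 - 148.50.143.255) does not contain 148.50.196.211
Longest matching prefix is /19 -> next hop 206.77.59.127.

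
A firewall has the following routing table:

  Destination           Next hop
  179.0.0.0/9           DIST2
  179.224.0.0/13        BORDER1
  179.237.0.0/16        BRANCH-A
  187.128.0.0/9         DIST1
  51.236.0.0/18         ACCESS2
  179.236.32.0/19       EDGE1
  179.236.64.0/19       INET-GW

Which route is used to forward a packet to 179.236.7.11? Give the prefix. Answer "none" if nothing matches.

none

179.236.7.11 is outside every listed prefix and there is no default route.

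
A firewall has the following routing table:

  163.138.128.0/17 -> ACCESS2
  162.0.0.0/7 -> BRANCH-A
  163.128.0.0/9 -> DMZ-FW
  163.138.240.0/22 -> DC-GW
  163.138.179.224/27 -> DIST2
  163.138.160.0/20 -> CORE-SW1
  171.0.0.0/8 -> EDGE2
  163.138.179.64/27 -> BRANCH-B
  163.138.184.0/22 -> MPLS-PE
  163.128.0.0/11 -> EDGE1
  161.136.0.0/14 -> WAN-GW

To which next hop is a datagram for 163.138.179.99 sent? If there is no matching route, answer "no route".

ACCESS2

Routes whose prefix contains 163.138.179.99:
  162.0.0.0/7 (162.0.0.0 - 163.255.255.255) -> BRANCH-A
  163.128.0.0/9 (163.128.0.0 - 163.255.255.255) -> DMZ-FW
  163.128.0.0/11 (163.128.0.0 - 163.159.255.255) -> EDGE1
  163.138.128.0/17 (163.138.128.0 - 163.138.255.255) -> ACCESS2
More-specific entries that do NOT match:
  163.138.179.224/27 (163.138.179.224 - 163.138.179.255) does not contain 163.138.179.99
  163.138.179.64/27 (163.138.179.64 - 163.138.179.95) does not contain 163.138.179.99
  163.138.240.0/22 (163.138.240.0 - 163.138.243.255) does not contain 163.138.179.99
  163.138.184.0/22 (163.138.184.0 - 163.138.187.255) does not contain 163.138.179.99
  163.138.160.0/20 (163.138.160.0 - 163.138.175.255) does not contain 163.138.179.99
Longest matching prefix is /17 -> next hop ACCESS2.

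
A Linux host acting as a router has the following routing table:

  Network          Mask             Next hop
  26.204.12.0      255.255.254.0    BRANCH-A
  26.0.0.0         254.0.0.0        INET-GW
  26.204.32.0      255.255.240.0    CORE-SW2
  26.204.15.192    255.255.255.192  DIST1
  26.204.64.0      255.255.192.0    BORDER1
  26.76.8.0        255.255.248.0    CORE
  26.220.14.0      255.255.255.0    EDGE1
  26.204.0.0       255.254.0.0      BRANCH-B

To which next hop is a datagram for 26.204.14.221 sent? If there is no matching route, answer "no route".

BRANCH-B

Routes whose prefix contains 26.204.14.221:
  26.0.0.0/7 (26.0.0.0 - 27.255.255.255) -> INET-GW
  26.204.0.0/15 (26.204.0.0 - 26.205.255.255) -> BRANCH-B
More-specific entries that do NOT match:
  26.204.15.192/26 (26.204.15.192 - 26.204.15.255) does not contain 26.204.14.221
  26.220.14.0/24 (26.220.14.0 - 26.220.14.255) does not contain 26.204.14.221
  26.204.12.0/23 (26.204.12.0 - 26.204.13.255) does not contain 26.204.14.221
  26.76.8.0/21 (26.76.8.0 - 26.76.15.255) does not contain 26.204.14.221
  26.204.32.0/20 (26.204.32.0 - 26.204.47.255) does not contain 26.204.14.221
  26.204.64.0/18 (26.204.64.0 - 26.204.127.255) does not contain 26.204.14.221
Longest matching prefix is /15 -> next hop BRANCH-B.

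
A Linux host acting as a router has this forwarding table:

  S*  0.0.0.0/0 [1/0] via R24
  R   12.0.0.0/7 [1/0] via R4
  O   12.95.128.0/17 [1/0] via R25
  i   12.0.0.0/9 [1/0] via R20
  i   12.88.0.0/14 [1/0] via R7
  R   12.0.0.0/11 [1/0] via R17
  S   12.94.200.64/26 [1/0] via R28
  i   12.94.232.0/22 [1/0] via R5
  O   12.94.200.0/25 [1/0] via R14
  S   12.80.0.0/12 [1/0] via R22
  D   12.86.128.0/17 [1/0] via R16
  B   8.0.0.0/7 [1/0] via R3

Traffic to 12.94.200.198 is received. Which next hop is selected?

R22

Routes whose prefix contains 12.94.200.198:
  0.0.0.0/0 (default, matches everything) -> R24
  12.0.0.0/7 (12.0.0.0 - 13.255.255.255) -> R4
  12.0.0.0/9 (12.0.0.0 - 12.127.255.255) -> R20
  12.80.0.0/12 (12.80.0.0 - 12.95.255.255) -> R22
More-specific entries that do NOT match:
  12.94.200.64/26 (12.94.200.64 - 12.94.200.127) does not contain 12.94.200.198
  12.94.200.0/25 (12.94.200.0 - 12.94.200.127) does not contain 12.94.200.198
  12.94.232.0/22 (12.94.232.0 - 12.94.235.255) does not contain 12.94.200.198
  12.95.128.0/17 (12.95.128.0 - 12.95.255.255) does not contain 12.94.200.198
  12.86.128.0/17 (12.86.128.0 - 12.86.255.255) does not contain 12.94.200.198
  12.88.0.0/14 (12.88.0.0 - 12.91.255.255) does not contain 12.94.200.198
Longest matching prefix is /12 -> next hop R22.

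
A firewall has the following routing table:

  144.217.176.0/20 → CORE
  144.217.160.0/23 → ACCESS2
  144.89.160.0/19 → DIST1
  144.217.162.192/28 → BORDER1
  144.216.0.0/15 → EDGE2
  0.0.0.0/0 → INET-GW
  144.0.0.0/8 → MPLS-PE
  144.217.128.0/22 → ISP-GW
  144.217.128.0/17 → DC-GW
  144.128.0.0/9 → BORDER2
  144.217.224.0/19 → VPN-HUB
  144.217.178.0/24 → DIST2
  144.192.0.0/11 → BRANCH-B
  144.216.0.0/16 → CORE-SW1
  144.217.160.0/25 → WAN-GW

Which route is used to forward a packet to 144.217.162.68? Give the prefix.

Entries matching 144.217.162.68:
  0.0.0.0/0 (default, matches everything)
  144.0.0.0/8 (144.0.0.0 - 144.255.255.255)
  144.128.0.0/9 (144.128.0.0 - 144.255.255.255)
  144.192.0.0/11 (144.192.0.0 - 144.223.255.255)
  144.216.0.0/15 (144.216.0.0 - 144.217.255.255)
  144.217.128.0/17 (144.217.128.0 - 144.217.255.255)
Most specific is 144.217.128.0/17.

144.217.128.0/17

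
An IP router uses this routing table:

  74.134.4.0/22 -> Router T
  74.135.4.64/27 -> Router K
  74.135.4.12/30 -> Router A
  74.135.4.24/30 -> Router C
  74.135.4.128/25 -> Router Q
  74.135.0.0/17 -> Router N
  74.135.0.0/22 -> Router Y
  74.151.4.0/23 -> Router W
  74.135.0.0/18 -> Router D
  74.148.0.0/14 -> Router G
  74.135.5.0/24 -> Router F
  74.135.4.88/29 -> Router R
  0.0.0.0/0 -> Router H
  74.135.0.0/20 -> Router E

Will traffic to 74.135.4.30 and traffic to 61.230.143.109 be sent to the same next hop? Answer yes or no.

no

74.135.4.30: longest match 74.135.0.0/20 -> Router E
61.230.143.109: longest match 0.0.0.0/0 -> Router H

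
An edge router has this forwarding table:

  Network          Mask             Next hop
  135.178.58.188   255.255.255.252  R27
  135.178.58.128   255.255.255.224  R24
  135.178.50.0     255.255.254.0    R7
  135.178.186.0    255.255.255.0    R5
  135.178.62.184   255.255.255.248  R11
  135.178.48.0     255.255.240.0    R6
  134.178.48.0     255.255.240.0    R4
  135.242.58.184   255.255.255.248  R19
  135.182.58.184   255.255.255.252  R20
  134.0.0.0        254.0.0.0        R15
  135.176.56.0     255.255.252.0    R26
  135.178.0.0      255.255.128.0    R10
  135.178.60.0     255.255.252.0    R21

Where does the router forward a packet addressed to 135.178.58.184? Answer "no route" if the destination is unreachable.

Routes whose prefix contains 135.178.58.184:
  134.0.0.0/7 (134.0.0.0 - 135.255.255.255) -> R15
  135.178.0.0/17 (135.178.0.0 - 135.178.127.255) -> R10
  135.178.48.0/20 (135.178.48.0 - 135.178.63.255) -> R6
More-specific entries that do NOT match:
  135.178.58.188/30 (135.178.58.188 - 135.178.58.191) does not contain 135.178.58.184
  135.182.58.184/30 (135.182.58.184 - 135.182.58.187) does not contain 135.178.58.184
  135.178.62.184/29 (135.178.62.184 - 135.178.62.191) does not contain 135.178.58.184
  135.242.58.184/29 (135.242.58.184 - 135.242.58.191) does not contain 135.178.58.184
  135.178.58.128/27 (135.178.58.128 - 135.178.58.159) does not contain 135.178.58.184
  135.178.186.0/24 (135.178.186.0 - 135.178.186.255) does not contain 135.178.58.184
  135.178.50.0/23 (135.178.50.0 - 135.178.51.255) does not contain 135.178.58.184
  135.176.56.0/22 (135.176.56.0 - 135.176.59.255) does not contain 135.178.58.184
  135.178.60.0/22 (135.178.60.0 - 135.178.63.255) does not contain 135.178.58.184
Longest matching prefix is /20 -> next hop R6.

R6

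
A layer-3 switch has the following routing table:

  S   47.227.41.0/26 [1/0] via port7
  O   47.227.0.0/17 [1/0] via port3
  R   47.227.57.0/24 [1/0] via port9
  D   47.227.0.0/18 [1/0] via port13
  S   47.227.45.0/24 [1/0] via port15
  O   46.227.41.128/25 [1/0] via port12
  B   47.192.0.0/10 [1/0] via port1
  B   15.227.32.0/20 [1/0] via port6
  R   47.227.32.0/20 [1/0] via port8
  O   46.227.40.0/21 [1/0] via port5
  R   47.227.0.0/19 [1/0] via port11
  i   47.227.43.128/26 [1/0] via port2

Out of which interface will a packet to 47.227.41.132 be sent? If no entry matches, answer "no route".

port8

Routes whose prefix contains 47.227.41.132:
  47.192.0.0/10 (47.192.0.0 - 47.255.255.255) -> port1
  47.227.0.0/17 (47.227.0.0 - 47.227.127.255) -> port3
  47.227.0.0/18 (47.227.0.0 - 47.227.63.255) -> port13
  47.227.32.0/20 (47.227.32.0 - 47.227.47.255) -> port8
More-specific entries that do NOT match:
  47.227.41.0/26 (47.227.41.0 - 47.227.41.63) does not contain 47.227.41.132
  47.227.43.128/26 (47.227.43.128 - 47.227.43.191) does not contain 47.227.41.132
  46.227.41.128/25 (46.227.41.128 - 46.227.41.255) does not contain 47.227.41.132
  47.227.57.0/24 (47.227.57.0 - 47.227.57.255) does not contain 47.227.41.132
  47.227.45.0/24 (47.227.45.0 - 47.227.45.255) does not contain 47.227.41.132
  46.227.40.0/21 (46.227.40.0 - 46.227.47.255) does not contain 47.227.41.132
Longest matching prefix is /20 -> interface port8.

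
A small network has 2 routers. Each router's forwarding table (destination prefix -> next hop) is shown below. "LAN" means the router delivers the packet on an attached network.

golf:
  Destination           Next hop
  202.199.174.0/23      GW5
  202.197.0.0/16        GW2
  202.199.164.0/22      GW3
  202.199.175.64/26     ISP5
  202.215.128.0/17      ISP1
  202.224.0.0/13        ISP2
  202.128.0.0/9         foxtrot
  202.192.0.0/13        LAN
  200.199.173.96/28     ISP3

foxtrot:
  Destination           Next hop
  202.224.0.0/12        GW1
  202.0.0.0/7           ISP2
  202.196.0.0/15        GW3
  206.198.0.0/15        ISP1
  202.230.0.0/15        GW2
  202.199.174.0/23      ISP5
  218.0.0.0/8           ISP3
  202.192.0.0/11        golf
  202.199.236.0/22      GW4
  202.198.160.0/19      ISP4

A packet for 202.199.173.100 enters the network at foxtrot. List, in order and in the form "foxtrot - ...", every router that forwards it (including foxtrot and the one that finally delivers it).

At foxtrot: longest match for 202.199.173.100 is 202.192.0.0/11 -> golf
At golf: longest match for 202.199.173.100 is 202.192.0.0/13 -> LAN

foxtrot - golf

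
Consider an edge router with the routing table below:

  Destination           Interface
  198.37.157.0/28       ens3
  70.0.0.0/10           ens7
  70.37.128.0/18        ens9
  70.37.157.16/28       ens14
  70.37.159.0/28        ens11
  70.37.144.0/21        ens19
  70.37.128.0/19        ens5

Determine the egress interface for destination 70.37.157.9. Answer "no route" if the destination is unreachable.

Routes whose prefix contains 70.37.157.9:
  70.0.0.0/10 (70.0.0.0 - 70.63.255.255) -> ens7
  70.37.128.0/18 (70.37.128.0 - 70.37.191.255) -> ens9
  70.37.128.0/19 (70.37.128.0 - 70.37.159.255) -> ens5
More-specific entries that do NOT match:
  198.37.157.0/28 (198.37.157.0 - 198.37.157.15) does not contain 70.37.157.9
  70.37.157.16/28 (70.37.157.16 - 70.37.157.31) does not contain 70.37.157.9
  70.37.159.0/28 (70.37.159.0 - 70.37.159.15) does not contain 70.37.157.9
  70.37.144.0/21 (70.37.144.0 - 70.37.151.255) does not contain 70.37.157.9
Longest matching prefix is /19 -> interface ens5.

ens5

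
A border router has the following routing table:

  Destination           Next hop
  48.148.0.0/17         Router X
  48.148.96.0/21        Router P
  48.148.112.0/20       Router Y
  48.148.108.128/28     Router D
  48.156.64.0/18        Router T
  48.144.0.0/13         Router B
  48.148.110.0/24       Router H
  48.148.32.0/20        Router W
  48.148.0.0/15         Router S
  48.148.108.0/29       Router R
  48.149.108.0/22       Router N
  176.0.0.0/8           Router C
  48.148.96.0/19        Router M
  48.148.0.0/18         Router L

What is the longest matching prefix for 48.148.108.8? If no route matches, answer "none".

48.148.96.0/19

Entries matching 48.148.108.8:
  48.144.0.0/13 (48.144.0.0 - 48.151.255.255)
  48.148.0.0/15 (48.148.0.0 - 48.149.255.255)
  48.148.0.0/17 (48.148.0.0 - 48.148.127.255)
  48.148.96.0/19 (48.148.96.0 - 48.148.127.255)
Most specific is 48.148.96.0/19.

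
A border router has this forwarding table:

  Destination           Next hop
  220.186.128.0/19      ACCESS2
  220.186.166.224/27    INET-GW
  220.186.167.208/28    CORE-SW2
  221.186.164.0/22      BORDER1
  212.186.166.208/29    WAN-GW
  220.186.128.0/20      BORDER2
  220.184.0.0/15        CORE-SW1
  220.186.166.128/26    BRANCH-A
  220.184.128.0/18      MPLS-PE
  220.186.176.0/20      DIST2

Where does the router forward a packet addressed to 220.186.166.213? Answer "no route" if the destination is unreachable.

no route

No entry's prefix contains 220.186.166.213; there is no default route.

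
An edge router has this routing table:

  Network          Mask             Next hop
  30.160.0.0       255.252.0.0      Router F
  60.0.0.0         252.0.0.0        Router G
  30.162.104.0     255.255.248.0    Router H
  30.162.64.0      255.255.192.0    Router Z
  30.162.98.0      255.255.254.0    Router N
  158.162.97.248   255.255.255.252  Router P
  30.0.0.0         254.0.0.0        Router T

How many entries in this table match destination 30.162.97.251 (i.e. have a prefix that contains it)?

3

Prefixes containing 30.162.97.251:
  30.0.0.0/7 (30.0.0.0 - 31.255.255.255)
  30.160.0.0/14 (30.160.0.0 - 30.163.255.255)
  30.162.64.0/18 (30.162.64.0 - 30.162.127.255)
Total matching entries: 3.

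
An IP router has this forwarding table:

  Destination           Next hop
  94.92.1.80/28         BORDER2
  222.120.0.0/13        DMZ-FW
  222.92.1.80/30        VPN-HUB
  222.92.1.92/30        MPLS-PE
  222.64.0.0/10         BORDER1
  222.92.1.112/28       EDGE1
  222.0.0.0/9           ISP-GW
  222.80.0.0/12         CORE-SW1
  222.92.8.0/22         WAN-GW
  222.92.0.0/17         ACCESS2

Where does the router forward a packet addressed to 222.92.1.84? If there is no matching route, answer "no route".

Routes whose prefix contains 222.92.1.84:
  222.0.0.0/9 (222.0.0.0 - 222.127.255.255) -> ISP-GW
  222.64.0.0/10 (222.64.0.0 - 222.127.255.255) -> BORDER1
  222.80.0.0/12 (222.80.0.0 - 222.95.255.255) -> CORE-SW1
  222.92.0.0/17 (222.92.0.0 - 222.92.127.255) -> ACCESS2
More-specific entries that do NOT match:
  222.92.1.80/30 (222.92.1.80 - 222.92.1.83) does not contain 222.92.1.84
  222.92.1.92/30 (222.92.1.92 - 222.92.1.95) does not contain 222.92.1.84
  94.92.1.80/28 (94.92.1.80 - 94.92.1.95) does not contain 222.92.1.84
  222.92.1.112/28 (222.92.1.112 - 222.92.1.127) does not contain 222.92.1.84
  222.92.8.0/22 (222.92.8.0 - 222.92.11.255) does not contain 222.92.1.84
Longest matching prefix is /17 -> next hop ACCESS2.

ACCESS2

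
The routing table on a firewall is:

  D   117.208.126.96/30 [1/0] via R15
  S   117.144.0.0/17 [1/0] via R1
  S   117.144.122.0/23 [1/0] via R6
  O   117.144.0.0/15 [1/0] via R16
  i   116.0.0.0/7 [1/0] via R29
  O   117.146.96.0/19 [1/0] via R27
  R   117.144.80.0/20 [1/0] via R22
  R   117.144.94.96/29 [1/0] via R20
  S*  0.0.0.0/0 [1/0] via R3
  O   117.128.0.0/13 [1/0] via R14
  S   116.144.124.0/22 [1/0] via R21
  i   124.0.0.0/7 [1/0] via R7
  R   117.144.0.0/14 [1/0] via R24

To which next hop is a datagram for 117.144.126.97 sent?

R1

Routes whose prefix contains 117.144.126.97:
  0.0.0.0/0 (default, matches everything) -> R3
  116.0.0.0/7 (116.0.0.0 - 117.255.255.255) -> R29
  117.144.0.0/14 (117.144.0.0 - 117.147.255.255) -> R24
  117.144.0.0/15 (117.144.0.0 - 117.145.255.255) -> R16
  117.144.0.0/17 (117.144.0.0 - 117.144.127.255) -> R1
More-specific entries that do NOT match:
  117.208.126.96/30 (117.208.126.96 - 117.208.126.99) does not contain 117.144.126.97
  117.144.94.96/29 (117.144.94.96 - 117.144.94.103) does not contain 117.144.126.97
  117.144.122.0/23 (117.144.122.0 - 117.144.123.255) does not contain 117.144.126.97
  116.144.124.0/22 (116.144.124.0 - 116.144.127.255) does not contain 117.144.126.97
  117.144.80.0/20 (117.144.80.0 - 117.144.95.255) does not contain 117.144.126.97
  117.146.96.0/19 (117.146.96.0 - 117.146.127.255) does not contain 117.144.126.97
Longest matching prefix is /17 -> next hop R1.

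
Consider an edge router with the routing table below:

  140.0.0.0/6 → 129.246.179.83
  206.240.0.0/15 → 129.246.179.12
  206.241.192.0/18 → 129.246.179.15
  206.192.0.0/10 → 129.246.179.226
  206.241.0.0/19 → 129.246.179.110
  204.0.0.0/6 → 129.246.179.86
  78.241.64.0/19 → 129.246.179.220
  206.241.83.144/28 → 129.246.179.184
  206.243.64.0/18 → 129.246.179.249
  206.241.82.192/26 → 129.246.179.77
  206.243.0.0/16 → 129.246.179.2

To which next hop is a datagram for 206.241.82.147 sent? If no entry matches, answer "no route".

Routes whose prefix contains 206.241.82.147:
  204.0.0.0/6 (204.0.0.0 - 207.255.255.255) -> 129.246.179.86
  206.192.0.0/10 (206.192.0.0 - 206.255.255.255) -> 129.246.179.226
  206.240.0.0/15 (206.240.0.0 - 206.241.255.255) -> 129.246.179.12
More-specific entries that do NOT match:
  206.241.83.144/28 (206.241.83.144 - 206.241.83.159) does not contain 206.241.82.147
  206.241.82.192/26 (206.241.82.192 - 206.241.82.255) does not contain 206.241.82.147
  206.241.0.0/19 (206.241.0.0 - 206.241.31.255) does not contain 206.241.82.147
  78.241.64.0/19 (78.241.64.0 - 78.241.95.255) does not contain 206.241.82.147
  206.241.192.0/18 (206.241.192.0 - 206.241.255.255) does not contain 206.241.82.147
  206.243.64.0/18 (206.243.64.0 - 206.243.127.255) does not contain 206.241.82.147
  206.243.0.0/16 (206.243.0.0 - 206.243.255.255) does not contain 206.241.82.147
Longest matching prefix is /15 -> next hop 129.246.179.12.

129.246.179.12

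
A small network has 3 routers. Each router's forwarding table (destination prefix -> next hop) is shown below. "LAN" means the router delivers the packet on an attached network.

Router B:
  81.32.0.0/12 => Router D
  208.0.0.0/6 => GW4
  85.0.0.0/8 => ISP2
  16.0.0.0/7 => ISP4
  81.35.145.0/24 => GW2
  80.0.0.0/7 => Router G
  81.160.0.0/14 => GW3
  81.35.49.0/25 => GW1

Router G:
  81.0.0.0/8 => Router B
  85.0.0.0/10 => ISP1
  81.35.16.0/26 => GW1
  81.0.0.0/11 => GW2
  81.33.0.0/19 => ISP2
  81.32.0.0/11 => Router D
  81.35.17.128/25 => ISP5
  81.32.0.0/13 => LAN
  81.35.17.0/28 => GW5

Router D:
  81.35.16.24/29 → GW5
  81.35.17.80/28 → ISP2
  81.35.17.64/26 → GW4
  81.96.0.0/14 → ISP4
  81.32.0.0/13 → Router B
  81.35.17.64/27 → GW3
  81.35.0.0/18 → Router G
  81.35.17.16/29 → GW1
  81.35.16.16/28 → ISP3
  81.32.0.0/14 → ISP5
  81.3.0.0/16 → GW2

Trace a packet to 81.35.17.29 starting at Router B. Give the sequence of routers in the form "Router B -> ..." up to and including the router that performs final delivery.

Router B -> Router D -> Router G

At Router B: longest match for 81.35.17.29 is 81.32.0.0/12 -> Router D
At Router D: longest match for 81.35.17.29 is 81.35.0.0/18 -> Router G
At Router G: longest match for 81.35.17.29 is 81.32.0.0/13 -> LAN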